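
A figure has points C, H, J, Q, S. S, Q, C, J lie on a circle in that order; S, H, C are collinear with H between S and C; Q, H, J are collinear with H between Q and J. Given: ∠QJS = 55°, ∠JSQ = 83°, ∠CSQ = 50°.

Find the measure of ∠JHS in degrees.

∠JHS = 92°

1. ∠JQS = 42°  [△SQJ]
2. ∠CJQ = 50°  [same arc QC]
3. ∠JCS = 42°  [same arc SJ]
4. ∠CHJ = 88°  [△CHJ]
5. ∠JHS = 92°  [linear pair at H on SC]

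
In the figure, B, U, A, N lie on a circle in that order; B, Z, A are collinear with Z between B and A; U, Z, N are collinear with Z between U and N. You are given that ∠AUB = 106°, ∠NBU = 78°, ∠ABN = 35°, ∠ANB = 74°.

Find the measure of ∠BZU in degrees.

∠BZU = 66°

1. ∠NAU = 102°  [cyclic BUAN, opposite ∠B+∠A]
2. ∠AUN = 35°  [same arc AN]
3. ∠BAN = 71°  [△BAN]
4. ∠ANU = 43°  [△UAN]
5. ∠BUN = 71°  [same arc BN]
6. ∠ABU = 43°  [same arc UA]
7. ∠BZU = 66°  [△BZU]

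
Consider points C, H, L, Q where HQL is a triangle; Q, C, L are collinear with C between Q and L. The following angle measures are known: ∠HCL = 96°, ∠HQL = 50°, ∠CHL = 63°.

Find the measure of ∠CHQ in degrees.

1. ∠HCQ = 84°  [linear pair at C on QL]
2. ∠CQH = 50°  [C on ray QL]
3. ∠CHQ = 46°  [△HQC]

∠CHQ = 46°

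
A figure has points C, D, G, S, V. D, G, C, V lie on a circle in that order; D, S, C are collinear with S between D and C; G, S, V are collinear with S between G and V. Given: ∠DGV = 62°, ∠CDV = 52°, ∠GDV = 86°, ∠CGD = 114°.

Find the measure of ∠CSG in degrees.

1. ∠DVG = 32°  [△DGV]
2. ∠CGV = 52°  [same arc CV]
3. ∠DCG = 32°  [same arc DG]
4. ∠CSG = 96°  [△GSC]

∠CSG = 96°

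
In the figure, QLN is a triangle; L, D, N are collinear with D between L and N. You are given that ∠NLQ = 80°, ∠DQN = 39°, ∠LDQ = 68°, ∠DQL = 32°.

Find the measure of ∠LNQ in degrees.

1. ∠NDQ = 112°  [linear pair at D on LN]
2. ∠DNQ = 29°  [△QDN]
3. ∠LNQ = 29°  [D on ray NL]

∠LNQ = 29°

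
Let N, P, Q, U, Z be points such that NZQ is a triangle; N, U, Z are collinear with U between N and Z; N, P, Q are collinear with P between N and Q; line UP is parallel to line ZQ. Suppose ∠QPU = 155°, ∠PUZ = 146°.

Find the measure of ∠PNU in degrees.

∠PNU = 121°

1. ∠NPU = 25°  [linear pair at P on NQ]
2. ∠NUP = 34°  [linear pair at U on NZ]
3. ∠PNU = 121°  [△NUP]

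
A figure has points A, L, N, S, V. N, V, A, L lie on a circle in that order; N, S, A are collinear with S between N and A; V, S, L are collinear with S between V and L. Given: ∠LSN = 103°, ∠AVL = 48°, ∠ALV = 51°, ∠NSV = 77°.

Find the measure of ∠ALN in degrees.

1. ∠ASL = 77°  [linear pair at S on NA]
2. ∠ANL = 48°  [same arc AL]
3. ∠LAN = 52°  [△ASL]
4. ∠ALN = 80°  [△NAL]

∠ALN = 80°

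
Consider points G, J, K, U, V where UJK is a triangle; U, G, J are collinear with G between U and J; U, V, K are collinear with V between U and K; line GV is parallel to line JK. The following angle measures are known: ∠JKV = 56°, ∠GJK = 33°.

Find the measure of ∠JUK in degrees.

∠JUK = 91°

1. ∠JKU = 56°  [V on ray KU]
2. ∠KJU = 33°  [G on ray JU]
3. ∠JUK = 91°  [△UJK]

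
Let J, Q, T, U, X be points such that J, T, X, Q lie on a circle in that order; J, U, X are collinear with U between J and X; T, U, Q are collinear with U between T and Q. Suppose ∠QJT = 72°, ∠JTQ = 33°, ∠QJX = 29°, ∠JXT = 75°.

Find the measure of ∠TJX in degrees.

∠TJX = 43°

1. ∠QXT = 108°  [cyclic JTXQ, opposite ∠J+∠X]
2. ∠QTX = 29°  [same arc XQ]
3. ∠TQX = 43°  [△TXQ]
4. ∠TJX = 43°  [same arc TX]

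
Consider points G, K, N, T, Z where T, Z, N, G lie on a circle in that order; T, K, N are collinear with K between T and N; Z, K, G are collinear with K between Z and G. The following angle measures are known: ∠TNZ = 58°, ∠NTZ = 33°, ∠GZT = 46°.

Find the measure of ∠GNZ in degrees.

1. ∠TGZ = 58°  [same arc TZ]
2. ∠GTZ = 76°  [△TZG]
3. ∠GNZ = 104°  [cyclic TZNG, opposite ∠T+∠N]

∠GNZ = 104°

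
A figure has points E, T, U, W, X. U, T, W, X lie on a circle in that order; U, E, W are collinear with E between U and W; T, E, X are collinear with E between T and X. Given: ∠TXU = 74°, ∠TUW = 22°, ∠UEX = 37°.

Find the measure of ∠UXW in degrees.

1. ∠TWU = 74°  [same arc UT]
2. ∠UTW = 84°  [△UTW]
3. ∠UXW = 96°  [cyclic UTWX, opposite ∠T+∠X]

∠UXW = 96°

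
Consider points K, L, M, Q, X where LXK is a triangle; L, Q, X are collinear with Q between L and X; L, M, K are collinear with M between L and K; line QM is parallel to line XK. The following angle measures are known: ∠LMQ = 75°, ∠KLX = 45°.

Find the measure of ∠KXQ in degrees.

∠KXQ = 60°

1. ∠LKX = 75°  [QM∥XK, corresponding at M]
2. ∠KXL = 60°  [△LXK]
3. ∠KXQ = 60°  [Q on ray XL]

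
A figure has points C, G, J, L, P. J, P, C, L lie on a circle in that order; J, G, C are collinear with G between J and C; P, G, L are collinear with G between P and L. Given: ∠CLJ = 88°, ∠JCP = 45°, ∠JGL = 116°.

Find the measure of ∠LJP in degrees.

∠LJP = 62°

1. ∠CPJ = 92°  [cyclic JPCL, opposite ∠P+∠L]
2. ∠CJP = 43°  [△JPC]
3. ∠CGP = 116°  [vertical angles at G]
4. ∠CLP = 43°  [same arc PC]
5. ∠CPL = 19°  [△PGC]
6. ∠LCP = 118°  [△PCL]
7. ∠LJP = 62°  [cyclic JPCL, opposite ∠J+∠C]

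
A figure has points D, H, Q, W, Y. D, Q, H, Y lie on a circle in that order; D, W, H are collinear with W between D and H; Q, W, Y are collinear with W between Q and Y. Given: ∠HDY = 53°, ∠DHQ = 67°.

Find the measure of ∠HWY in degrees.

∠HWY = 120°

1. ∠DYQ = 67°  [same arc DQ]
2. ∠DWY = 60°  [△DWY]
3. ∠HWY = 120°  [linear pair at W on DH]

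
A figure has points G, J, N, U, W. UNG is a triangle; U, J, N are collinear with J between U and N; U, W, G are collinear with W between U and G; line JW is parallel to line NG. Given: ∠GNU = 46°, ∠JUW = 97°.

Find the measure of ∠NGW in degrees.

1. ∠UJW = 46°  [JW∥NG, corresponding at J]
2. ∠JWU = 37°  [△UJW]
3. ∠GWJ = 143°  [linear pair at W on UG]
4. ∠NGW = 37°  [JW∥NG, co-interior at G–W]

∠NGW = 37°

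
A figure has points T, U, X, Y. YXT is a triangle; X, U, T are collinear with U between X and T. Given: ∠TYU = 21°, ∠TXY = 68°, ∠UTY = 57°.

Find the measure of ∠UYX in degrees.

∠UYX = 34°

1. ∠TUY = 102°  [△YUT]
2. ∠UXY = 68°  [U on ray XT]
3. ∠XUY = 78°  [linear pair at U on XT]
4. ∠UYX = 34°  [△YXU]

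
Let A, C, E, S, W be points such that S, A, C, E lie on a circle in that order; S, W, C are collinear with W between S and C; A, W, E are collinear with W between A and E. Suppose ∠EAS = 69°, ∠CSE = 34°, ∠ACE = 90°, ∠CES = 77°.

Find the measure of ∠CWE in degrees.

1. ∠ECS = 69°  [same arc SE]
2. ∠CAE = 34°  [same arc CE]
3. ∠AEC = 56°  [△ACE]
4. ∠CWE = 55°  [△CWE]

∠CWE = 55°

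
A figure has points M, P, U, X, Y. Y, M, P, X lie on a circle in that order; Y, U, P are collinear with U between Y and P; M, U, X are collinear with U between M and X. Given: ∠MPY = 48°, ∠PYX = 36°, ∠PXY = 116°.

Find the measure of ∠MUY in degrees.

1. ∠PMX = 36°  [same arc PX]
2. ∠MUP = 96°  [△MUP]
3. ∠MUY = 84°  [linear pair at U on YP]

∠MUY = 84°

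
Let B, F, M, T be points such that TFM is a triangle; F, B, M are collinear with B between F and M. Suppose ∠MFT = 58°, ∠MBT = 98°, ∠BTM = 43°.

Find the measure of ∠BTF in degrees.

1. ∠BFT = 58°  [B on ray FM]
2. ∠FBT = 82°  [linear pair at B on FM]
3. ∠BTF = 40°  [△TFB]

∠BTF = 40°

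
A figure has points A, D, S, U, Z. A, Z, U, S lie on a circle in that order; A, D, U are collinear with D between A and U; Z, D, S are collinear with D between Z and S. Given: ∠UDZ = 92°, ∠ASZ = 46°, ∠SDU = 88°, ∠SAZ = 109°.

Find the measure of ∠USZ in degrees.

∠USZ = 67°

1. ∠AUZ = 46°  [same arc AZ]
2. ∠SUZ = 71°  [cyclic AZUS, opposite ∠A+∠U]
3. ∠SZU = 42°  [△ZDU]
4. ∠USZ = 67°  [△ZUS]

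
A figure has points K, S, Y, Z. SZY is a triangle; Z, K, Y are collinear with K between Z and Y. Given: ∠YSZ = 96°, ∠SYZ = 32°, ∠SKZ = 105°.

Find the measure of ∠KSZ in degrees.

∠KSZ = 23°

1. ∠SZY = 52°  [△SZY]
2. ∠KZS = 52°  [K on ray ZY]
3. ∠KSZ = 23°  [△SZK]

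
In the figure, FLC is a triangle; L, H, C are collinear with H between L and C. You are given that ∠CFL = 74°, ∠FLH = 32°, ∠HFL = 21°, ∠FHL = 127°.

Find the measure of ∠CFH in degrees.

1. ∠CLF = 32°  [H on ray LC]
2. ∠CHF = 53°  [linear pair at H on LC]
3. ∠FCL = 74°  [△FLC]
4. ∠FCH = 74°  [H on ray CL]
5. ∠CFH = 53°  [△FHC]

∠CFH = 53°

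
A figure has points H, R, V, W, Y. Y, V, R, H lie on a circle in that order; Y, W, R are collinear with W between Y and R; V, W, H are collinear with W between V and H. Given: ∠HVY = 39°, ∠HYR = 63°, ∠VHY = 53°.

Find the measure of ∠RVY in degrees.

1. ∠HRY = 39°  [same arc YH]
2. ∠RHY = 78°  [△YRH]
3. ∠RVY = 102°  [cyclic YVRH, opposite ∠V+∠H]

∠RVY = 102°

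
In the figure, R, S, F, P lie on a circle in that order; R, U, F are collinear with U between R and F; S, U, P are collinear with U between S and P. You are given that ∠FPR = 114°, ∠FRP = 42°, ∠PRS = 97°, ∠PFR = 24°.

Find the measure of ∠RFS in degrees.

∠RFS = 59°

1. ∠PSR = 24°  [same arc RP]
2. ∠RPS = 59°  [△RSP]
3. ∠RFS = 59°  [same arc RS]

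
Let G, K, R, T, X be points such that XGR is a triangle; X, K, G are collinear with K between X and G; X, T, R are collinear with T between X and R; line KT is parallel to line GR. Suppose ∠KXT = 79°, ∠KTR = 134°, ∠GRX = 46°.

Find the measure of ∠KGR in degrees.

∠KGR = 55°

1. ∠GXR = 79°  [K on XG, T on XR]
2. ∠RGX = 55°  [△XGR]
3. ∠KGR = 55°  [K on ray GX]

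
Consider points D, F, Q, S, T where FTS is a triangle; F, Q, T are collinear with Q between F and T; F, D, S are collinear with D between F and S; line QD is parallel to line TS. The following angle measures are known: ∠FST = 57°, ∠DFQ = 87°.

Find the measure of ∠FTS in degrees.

∠FTS = 36°

1. ∠FDQ = 57°  [QD∥TS, corresponding at D]
2. ∠DQF = 36°  [△FQD]
3. ∠FTS = 36°  [QD∥TS, corresponding at Q]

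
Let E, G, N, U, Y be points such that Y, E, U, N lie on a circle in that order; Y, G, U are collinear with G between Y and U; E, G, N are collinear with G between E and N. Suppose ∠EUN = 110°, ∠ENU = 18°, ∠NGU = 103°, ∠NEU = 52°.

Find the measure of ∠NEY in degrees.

1. ∠EYU = 18°  [same arc EU]
2. ∠EGY = 103°  [vertical angles at G]
3. ∠NEY = 59°  [△YGE]

∠NEY = 59°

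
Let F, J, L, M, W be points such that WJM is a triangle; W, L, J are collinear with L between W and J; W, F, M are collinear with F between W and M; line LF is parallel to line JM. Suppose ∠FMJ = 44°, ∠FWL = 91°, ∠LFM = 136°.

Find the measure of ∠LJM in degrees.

1. ∠JMW = 44°  [F on ray MW]
2. ∠JWM = 91°  [L on WJ, F on WM]
3. ∠MJW = 45°  [△WJM]
4. ∠LJM = 45°  [L on ray JW]

∠LJM = 45°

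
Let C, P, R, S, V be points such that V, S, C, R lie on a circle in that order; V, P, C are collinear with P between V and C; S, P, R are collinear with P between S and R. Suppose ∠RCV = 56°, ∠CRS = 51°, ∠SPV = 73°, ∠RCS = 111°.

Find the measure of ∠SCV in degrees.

∠SCV = 55°

1. ∠CSR = 18°  [△SCR]
2. ∠CPS = 107°  [linear pair at P on VC]
3. ∠SCV = 55°  [△SPC]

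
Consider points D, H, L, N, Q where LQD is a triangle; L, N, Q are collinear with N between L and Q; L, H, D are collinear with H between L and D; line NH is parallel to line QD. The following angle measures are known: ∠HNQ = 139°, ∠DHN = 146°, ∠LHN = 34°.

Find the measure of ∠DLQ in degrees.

1. ∠HNL = 41°  [linear pair at N on LQ]
2. ∠HLN = 105°  [△LNH]
3. ∠DLQ = 105°  [N on LQ, H on LD]

∠DLQ = 105°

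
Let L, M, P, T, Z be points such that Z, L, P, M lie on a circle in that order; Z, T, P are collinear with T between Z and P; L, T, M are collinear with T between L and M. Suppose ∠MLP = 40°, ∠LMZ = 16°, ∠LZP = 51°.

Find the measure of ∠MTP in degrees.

∠MTP = 56°

1. ∠MZP = 40°  [same arc PM]
2. ∠MTZ = 124°  [△ZTM]
3. ∠MTP = 56°  [linear pair at T on ZP]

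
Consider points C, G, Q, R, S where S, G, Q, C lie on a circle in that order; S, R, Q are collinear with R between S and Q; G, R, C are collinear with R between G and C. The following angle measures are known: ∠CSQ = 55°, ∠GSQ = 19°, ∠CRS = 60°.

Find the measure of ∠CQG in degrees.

∠CQG = 106°

1. ∠CGQ = 55°  [same arc QC]
2. ∠GCQ = 19°  [same arc GQ]
3. ∠CQG = 106°  [△GQC]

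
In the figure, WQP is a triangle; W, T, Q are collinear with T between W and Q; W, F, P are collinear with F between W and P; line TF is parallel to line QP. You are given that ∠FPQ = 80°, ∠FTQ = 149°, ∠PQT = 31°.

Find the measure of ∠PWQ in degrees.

∠PWQ = 69°

1. ∠QPW = 80°  [F on ray PW]
2. ∠PQW = 31°  [T on ray QW]
3. ∠PWQ = 69°  [△WQP]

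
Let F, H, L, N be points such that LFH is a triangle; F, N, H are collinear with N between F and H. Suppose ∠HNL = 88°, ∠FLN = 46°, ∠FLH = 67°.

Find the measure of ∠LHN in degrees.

1. ∠FNL = 92°  [linear pair at N on FH]
2. ∠LFN = 42°  [△LFN]
3. ∠HFL = 42°  [N on ray FH]
4. ∠FHL = 71°  [△LFH]
5. ∠LHN = 71°  [N on ray HF]

∠LHN = 71°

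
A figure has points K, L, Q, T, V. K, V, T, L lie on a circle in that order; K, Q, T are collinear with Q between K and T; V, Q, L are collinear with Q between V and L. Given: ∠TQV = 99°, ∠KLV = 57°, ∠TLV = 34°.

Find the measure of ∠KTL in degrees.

∠KTL = 65°

1. ∠KQL = 99°  [vertical angles at Q]
2. ∠LQT = 81°  [linear pair at Q on KT]
3. ∠KTL = 65°  [△TQL]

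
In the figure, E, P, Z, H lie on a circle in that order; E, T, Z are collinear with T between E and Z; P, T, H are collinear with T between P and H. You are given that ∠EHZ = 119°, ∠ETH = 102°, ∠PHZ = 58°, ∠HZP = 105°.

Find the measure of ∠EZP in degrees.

∠EZP = 61°

1. ∠EPZ = 61°  [cyclic EPZH, opposite ∠P+∠H]
2. ∠PEZ = 58°  [same arc PZ]
3. ∠EZP = 61°  [△EPZ]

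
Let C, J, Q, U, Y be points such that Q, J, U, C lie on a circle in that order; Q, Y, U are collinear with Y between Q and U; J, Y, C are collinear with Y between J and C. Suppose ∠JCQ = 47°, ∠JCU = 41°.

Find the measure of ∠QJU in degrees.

1. ∠JUQ = 47°  [same arc QJ]
2. ∠JQU = 41°  [same arc JU]
3. ∠QJU = 92°  [△QJU]

∠QJU = 92°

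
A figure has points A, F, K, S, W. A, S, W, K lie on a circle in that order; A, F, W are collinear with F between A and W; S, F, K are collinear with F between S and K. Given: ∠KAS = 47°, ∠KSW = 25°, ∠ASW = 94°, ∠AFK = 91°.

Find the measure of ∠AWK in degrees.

1. ∠KAW = 25°  [same arc WK]
2. ∠AKW = 86°  [cyclic ASWK, opposite ∠S+∠K]
3. ∠AWK = 69°  [△AWK]

∠AWK = 69°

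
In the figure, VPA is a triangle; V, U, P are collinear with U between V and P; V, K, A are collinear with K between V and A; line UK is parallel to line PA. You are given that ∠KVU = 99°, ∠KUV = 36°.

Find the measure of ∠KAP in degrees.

1. ∠UKV = 45°  [△VUK]
2. ∠AKU = 135°  [linear pair at K on VA]
3. ∠KAP = 45°  [UK∥PA, co-interior at A–K]

∠KAP = 45°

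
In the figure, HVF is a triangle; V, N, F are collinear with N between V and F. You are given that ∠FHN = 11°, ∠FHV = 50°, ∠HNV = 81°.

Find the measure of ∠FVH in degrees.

1. ∠FNH = 99°  [linear pair at N on VF]
2. ∠HFN = 70°  [△HNF]
3. ∠HFV = 70°  [N on ray FV]
4. ∠FVH = 60°  [△HVF]

∠FVH = 60°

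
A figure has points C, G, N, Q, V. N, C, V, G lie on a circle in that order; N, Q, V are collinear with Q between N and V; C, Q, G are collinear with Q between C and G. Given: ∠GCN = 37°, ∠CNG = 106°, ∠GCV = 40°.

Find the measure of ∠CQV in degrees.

∠CQV = 103°

1. ∠CGN = 37°  [△NCG]
2. ∠CVN = 37°  [same arc NC]
3. ∠CQV = 103°  [△CQV]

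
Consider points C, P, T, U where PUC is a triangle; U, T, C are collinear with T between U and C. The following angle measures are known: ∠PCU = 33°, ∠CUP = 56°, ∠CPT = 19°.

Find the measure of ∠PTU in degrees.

1. ∠PCT = 33°  [T on ray CU]
2. ∠CTP = 128°  [△PTC]
3. ∠PTU = 52°  [linear pair at T on UC]

∠PTU = 52°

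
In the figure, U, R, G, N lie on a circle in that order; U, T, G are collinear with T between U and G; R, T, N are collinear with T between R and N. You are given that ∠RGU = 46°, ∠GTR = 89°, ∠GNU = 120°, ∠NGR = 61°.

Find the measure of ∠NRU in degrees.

∠NRU = 15°

1. ∠RNU = 46°  [same arc UR]
2. ∠NUR = 119°  [cyclic URGN, opposite ∠U+∠G]
3. ∠NRU = 15°  [△URN]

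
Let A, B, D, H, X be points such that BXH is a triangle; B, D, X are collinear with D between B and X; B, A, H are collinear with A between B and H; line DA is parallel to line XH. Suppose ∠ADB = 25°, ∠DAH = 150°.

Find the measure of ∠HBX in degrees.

∠HBX = 125°

1. ∠BAD = 30°  [linear pair at A on BH]
2. ∠ABD = 125°  [△BDA]
3. ∠HBX = 125°  [D on BX, A on BH]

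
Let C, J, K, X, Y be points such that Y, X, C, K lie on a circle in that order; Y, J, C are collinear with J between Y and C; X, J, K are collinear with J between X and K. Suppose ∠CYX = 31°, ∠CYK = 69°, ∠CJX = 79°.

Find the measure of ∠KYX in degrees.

1. ∠CKX = 31°  [same arc XC]
2. ∠CXK = 69°  [same arc CK]
3. ∠KCX = 80°  [△XCK]
4. ∠KYX = 100°  [cyclic YXCK, opposite ∠Y+∠C]

∠KYX = 100°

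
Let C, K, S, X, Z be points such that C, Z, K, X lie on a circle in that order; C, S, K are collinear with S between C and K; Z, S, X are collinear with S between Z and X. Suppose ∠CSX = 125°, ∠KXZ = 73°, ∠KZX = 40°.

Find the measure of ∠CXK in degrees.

∠CXK = 88°

1. ∠KSX = 55°  [linear pair at S on CK]
2. ∠CKX = 52°  [△KSX]
3. ∠KCX = 40°  [same arc KX]
4. ∠CXK = 88°  [△CKX]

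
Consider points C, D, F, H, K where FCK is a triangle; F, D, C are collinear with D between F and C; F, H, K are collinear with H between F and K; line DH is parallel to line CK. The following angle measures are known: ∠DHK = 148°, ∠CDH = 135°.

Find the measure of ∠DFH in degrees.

∠DFH = 103°

1. ∠DHF = 32°  [linear pair at H on FK]
2. ∠FDH = 45°  [linear pair at D on FC]
3. ∠DFH = 103°  [△FDH]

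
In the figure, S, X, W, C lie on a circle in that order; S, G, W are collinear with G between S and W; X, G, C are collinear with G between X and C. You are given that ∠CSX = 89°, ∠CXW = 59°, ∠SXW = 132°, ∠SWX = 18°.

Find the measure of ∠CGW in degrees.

1. ∠CWX = 91°  [cyclic SXWC, opposite ∠S+∠W]
2. ∠CSW = 59°  [same arc WC]
3. ∠WCX = 30°  [△XWC]
4. ∠SCW = 48°  [cyclic SXWC, opposite ∠X+∠C]
5. ∠CWS = 73°  [△SWC]
6. ∠CGW = 77°  [△WGC]

∠CGW = 77°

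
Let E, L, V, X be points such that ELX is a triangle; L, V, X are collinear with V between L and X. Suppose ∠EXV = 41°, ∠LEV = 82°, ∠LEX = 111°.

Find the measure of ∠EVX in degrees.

1. ∠EXL = 41°  [V on ray XL]
2. ∠ELX = 28°  [△ELX]
3. ∠ELV = 28°  [V on ray LX]
4. ∠EVL = 70°  [△ELV]
5. ∠EVX = 110°  [linear pair at V on LX]

∠EVX = 110°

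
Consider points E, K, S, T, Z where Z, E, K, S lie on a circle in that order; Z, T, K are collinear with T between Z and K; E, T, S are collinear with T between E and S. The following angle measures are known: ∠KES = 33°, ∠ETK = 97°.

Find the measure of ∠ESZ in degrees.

1. ∠KZS = 33°  [same arc KS]
2. ∠STZ = 97°  [vertical angles at T]
3. ∠ESZ = 50°  [△ZTS]

∠ESZ = 50°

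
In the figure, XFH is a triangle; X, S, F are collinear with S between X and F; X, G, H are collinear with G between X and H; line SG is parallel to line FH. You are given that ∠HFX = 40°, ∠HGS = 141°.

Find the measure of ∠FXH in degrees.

1. ∠GSX = 40°  [SG∥FH, corresponding at S]
2. ∠SGX = 39°  [linear pair at G on XH]
3. ∠GXS = 101°  [△XSG]
4. ∠FXH = 101°  [S on XF, G on XH]

∠FXH = 101°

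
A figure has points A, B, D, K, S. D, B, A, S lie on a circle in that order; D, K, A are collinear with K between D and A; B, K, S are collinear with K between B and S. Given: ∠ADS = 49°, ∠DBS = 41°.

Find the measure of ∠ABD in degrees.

∠ABD = 90°

1. ∠DAS = 41°  [same arc DS]
2. ∠ASD = 90°  [△DAS]
3. ∠ABD = 90°  [cyclic DBAS, opposite ∠B+∠S]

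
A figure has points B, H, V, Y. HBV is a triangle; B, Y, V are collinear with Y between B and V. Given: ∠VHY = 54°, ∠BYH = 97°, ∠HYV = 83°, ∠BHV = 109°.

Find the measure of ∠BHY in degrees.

1. ∠HVY = 43°  [△HYV]
2. ∠BVH = 43°  [Y on ray VB]
3. ∠HBV = 28°  [△HBV]
4. ∠HBY = 28°  [Y on ray BV]
5. ∠BHY = 55°  [△HBY]

∠BHY = 55°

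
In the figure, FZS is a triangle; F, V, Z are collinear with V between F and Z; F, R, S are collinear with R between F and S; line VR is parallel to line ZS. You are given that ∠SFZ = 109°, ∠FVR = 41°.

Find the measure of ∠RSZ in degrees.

1. ∠RFV = 109°  [V on FZ, R on FS]
2. ∠FRV = 30°  [△FVR]
3. ∠SRV = 150°  [linear pair at R on FS]
4. ∠RSZ = 30°  [VR∥ZS, co-interior at S–R]

∠RSZ = 30°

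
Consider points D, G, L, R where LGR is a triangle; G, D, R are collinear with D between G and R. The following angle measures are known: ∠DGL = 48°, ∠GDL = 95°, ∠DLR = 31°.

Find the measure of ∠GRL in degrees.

∠GRL = 64°

1. ∠LDR = 85°  [linear pair at D on GR]
2. ∠DRL = 64°  [△LDR]
3. ∠GRL = 64°  [D on ray RG]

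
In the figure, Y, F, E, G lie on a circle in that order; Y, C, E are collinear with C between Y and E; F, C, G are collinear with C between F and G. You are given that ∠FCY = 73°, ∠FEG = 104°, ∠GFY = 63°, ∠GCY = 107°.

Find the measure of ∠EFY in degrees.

1. ∠FYG = 76°  [cyclic YFEG, opposite ∠Y+∠E]
2. ∠GEY = 63°  [same arc YG]
3. ∠FGY = 41°  [△YFG]
4. ∠EYG = 32°  [△YCG]
5. ∠EGY = 85°  [△YEG]
6. ∠EFY = 95°  [cyclic YFEG, opposite ∠F+∠G]

∠EFY = 95°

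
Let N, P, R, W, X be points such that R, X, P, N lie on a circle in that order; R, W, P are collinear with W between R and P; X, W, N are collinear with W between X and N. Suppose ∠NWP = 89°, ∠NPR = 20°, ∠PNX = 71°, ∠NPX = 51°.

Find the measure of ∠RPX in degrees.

1. ∠RWX = 89°  [vertical angles at W]
2. ∠NXP = 58°  [△XPN]
3. ∠PWX = 91°  [linear pair at W on RP]
4. ∠RPX = 31°  [△XWP]

∠RPX = 31°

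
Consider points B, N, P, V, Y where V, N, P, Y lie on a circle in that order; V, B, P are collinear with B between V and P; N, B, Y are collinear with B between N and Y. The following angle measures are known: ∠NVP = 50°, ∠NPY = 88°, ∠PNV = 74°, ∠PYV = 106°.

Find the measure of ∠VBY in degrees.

1. ∠NYP = 50°  [same arc NP]
2. ∠NPV = 56°  [△VNP]
3. ∠PNY = 42°  [△NPY]
4. ∠NYV = 56°  [same arc VN]
5. ∠PVY = 42°  [same arc PY]
6. ∠VBY = 82°  [△VBY]

∠VBY = 82°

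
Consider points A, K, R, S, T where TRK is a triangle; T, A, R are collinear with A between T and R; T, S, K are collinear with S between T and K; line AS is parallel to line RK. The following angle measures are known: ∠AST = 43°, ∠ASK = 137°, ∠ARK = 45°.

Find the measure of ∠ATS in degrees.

1. ∠RKT = 43°  [AS∥RK, corresponding at S]
2. ∠KRT = 45°  [A on ray RT]
3. ∠KTR = 92°  [△TRK]
4. ∠ATS = 92°  [A on TR, S on TK]

∠ATS = 92°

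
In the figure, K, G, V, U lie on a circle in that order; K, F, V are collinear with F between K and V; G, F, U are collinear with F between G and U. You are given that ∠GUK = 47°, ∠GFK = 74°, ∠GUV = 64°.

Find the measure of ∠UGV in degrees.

∠UGV = 27°

1. ∠GVK = 47°  [same arc KG]
2. ∠GFV = 106°  [linear pair at F on KV]
3. ∠UGV = 27°  [△GFV]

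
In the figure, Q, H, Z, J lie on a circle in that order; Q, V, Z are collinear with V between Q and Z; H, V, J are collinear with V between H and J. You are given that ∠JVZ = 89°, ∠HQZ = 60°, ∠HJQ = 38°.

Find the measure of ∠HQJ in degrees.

∠HQJ = 111°

1. ∠HVQ = 89°  [vertical angles at V]
2. ∠JHQ = 31°  [△QVH]
3. ∠HQJ = 111°  [△QHJ]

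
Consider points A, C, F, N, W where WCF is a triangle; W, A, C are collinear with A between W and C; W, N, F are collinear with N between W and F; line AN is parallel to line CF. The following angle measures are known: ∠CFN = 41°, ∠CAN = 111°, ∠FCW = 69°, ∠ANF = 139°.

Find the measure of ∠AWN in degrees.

1. ∠NAW = 69°  [linear pair at A on WC]
2. ∠ANW = 41°  [linear pair at N on WF]
3. ∠AWN = 70°  [△WAN]

∠AWN = 70°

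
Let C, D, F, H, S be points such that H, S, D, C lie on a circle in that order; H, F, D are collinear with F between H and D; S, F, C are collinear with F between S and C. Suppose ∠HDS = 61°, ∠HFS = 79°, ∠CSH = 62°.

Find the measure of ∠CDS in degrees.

∠CDS = 123°

1. ∠HCS = 61°  [same arc HS]
2. ∠CHS = 57°  [△HSC]
3. ∠CDS = 123°  [cyclic HSDC, opposite ∠H+∠D]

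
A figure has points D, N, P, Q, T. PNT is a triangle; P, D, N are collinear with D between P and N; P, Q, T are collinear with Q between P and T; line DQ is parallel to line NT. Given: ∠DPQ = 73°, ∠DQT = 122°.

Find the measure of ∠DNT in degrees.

∠DNT = 49°

1. ∠DQP = 58°  [linear pair at Q on PT]
2. ∠PDQ = 49°  [△PDQ]
3. ∠NDQ = 131°  [linear pair at D on PN]
4. ∠DNT = 49°  [DQ∥NT, co-interior at N–D]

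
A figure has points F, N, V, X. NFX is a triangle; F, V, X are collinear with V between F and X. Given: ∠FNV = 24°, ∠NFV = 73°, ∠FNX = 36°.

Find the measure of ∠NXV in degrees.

∠NXV = 71°

1. ∠NFX = 73°  [V on ray FX]
2. ∠FXN = 71°  [△NFX]
3. ∠NXV = 71°  [V on ray XF]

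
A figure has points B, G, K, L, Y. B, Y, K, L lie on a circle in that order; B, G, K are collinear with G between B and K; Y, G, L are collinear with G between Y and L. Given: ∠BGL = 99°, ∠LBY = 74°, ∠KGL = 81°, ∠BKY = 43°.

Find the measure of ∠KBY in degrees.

∠KBY = 36°

1. ∠KGY = 99°  [vertical angles at G]
2. ∠LKY = 106°  [cyclic BYKL, opposite ∠B+∠K]
3. ∠KYL = 38°  [△YGK]
4. ∠KLY = 36°  [△YKL]
5. ∠KBY = 36°  [same arc YK]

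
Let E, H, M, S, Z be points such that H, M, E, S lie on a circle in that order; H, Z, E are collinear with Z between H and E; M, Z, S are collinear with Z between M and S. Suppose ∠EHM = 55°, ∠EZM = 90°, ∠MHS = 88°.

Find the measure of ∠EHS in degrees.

∠EHS = 33°

1. ∠ESM = 55°  [same arc ME]
2. ∠MES = 92°  [cyclic HMES, opposite ∠H+∠E]
3. ∠EMS = 33°  [△MES]
4. ∠EHS = 33°  [same arc ES]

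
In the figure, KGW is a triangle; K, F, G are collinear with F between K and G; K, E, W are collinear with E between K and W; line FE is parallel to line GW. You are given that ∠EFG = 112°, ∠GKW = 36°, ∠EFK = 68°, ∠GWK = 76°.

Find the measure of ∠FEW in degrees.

1. ∠EKF = 36°  [F on KG, E on KW]
2. ∠FEK = 76°  [△KFE]
3. ∠FEW = 104°  [linear pair at E on KW]

∠FEW = 104°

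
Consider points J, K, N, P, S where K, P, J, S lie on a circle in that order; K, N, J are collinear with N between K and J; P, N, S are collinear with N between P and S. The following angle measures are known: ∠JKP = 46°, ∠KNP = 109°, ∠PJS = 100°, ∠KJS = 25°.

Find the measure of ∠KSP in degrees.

1. ∠KPS = 25°  [△KNP]
2. ∠PKS = 80°  [cyclic KPJS, opposite ∠K+∠J]
3. ∠KSP = 75°  [△KPS]

∠KSP = 75°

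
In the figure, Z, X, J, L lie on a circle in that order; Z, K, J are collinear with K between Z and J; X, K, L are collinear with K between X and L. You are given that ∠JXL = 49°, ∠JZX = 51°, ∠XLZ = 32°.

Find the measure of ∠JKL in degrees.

1. ∠JZL = 49°  [same arc JL]
2. ∠LKZ = 99°  [△ZKL]
3. ∠JKL = 81°  [linear pair at K on ZJ]

∠JKL = 81°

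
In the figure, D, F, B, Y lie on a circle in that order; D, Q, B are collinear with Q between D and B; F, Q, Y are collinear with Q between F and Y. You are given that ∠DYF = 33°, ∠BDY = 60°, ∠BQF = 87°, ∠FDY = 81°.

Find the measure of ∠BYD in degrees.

∠BYD = 54°

1. ∠DFY = 66°  [△DFY]
2. ∠DBY = 66°  [same arc DY]
3. ∠BYD = 54°  [△DBY]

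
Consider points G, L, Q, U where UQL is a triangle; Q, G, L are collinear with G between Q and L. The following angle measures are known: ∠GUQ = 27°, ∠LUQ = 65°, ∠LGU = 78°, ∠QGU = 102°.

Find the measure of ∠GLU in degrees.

1. ∠GQU = 51°  [△UQG]
2. ∠LQU = 51°  [G on ray QL]
3. ∠QLU = 64°  [△UQL]
4. ∠GLU = 64°  [G on ray LQ]

∠GLU = 64°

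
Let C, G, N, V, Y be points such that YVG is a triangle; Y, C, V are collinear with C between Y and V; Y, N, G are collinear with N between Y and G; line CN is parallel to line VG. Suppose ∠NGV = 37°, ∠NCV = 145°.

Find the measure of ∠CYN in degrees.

1. ∠VGY = 37°  [N on ray GY]
2. ∠NCY = 35°  [linear pair at C on YV]
3. ∠CNY = 37°  [CN∥VG, corresponding at N]
4. ∠CYN = 108°  [△YCN]

∠CYN = 108°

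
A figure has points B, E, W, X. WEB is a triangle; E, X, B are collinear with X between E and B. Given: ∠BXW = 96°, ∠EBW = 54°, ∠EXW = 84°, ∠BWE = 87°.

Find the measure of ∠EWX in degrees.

1. ∠BEW = 39°  [△WEB]
2. ∠WEX = 39°  [X on ray EB]
3. ∠EWX = 57°  [△WEX]

∠EWX = 57°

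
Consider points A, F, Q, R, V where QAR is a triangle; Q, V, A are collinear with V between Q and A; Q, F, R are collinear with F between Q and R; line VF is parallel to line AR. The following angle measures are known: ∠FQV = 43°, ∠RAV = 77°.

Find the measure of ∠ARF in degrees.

1. ∠AQR = 43°  [V on QA, F on QR]
2. ∠QAR = 77°  [V on ray AQ]
3. ∠ARQ = 60°  [△QAR]
4. ∠ARF = 60°  [F on ray RQ]

∠ARF = 60°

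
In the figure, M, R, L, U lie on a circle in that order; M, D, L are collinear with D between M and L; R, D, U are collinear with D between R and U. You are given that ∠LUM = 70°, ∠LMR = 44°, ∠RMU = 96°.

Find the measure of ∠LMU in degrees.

1. ∠LUR = 44°  [same arc RL]
2. ∠RLU = 84°  [cyclic MRLU, opposite ∠M+∠L]
3. ∠LRU = 52°  [△RLU]
4. ∠LMU = 52°  [same arc LU]

∠LMU = 52°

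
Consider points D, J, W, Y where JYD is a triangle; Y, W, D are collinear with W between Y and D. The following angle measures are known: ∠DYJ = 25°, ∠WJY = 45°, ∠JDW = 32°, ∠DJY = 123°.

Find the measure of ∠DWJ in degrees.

∠DWJ = 70°

1. ∠JYW = 25°  [W on ray YD]
2. ∠JWY = 110°  [△JYW]
3. ∠DWJ = 70°  [linear pair at W on YD]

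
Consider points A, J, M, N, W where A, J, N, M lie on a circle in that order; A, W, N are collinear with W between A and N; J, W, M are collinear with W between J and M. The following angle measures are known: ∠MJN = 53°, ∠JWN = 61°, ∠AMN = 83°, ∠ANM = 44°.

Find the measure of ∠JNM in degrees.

∠JNM = 110°

1. ∠MAN = 53°  [same arc NM]
2. ∠AWM = 61°  [vertical angles at W]
3. ∠AJM = 44°  [same arc AM]
4. ∠AMJ = 66°  [△AWM]
5. ∠JAM = 70°  [△AJM]
6. ∠JNM = 110°  [cyclic AJNM, opposite ∠A+∠N]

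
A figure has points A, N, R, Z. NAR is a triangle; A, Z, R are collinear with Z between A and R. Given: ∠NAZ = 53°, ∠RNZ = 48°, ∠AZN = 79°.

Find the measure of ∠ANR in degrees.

1. ∠NAR = 53°  [Z on ray AR]
2. ∠NZR = 101°  [linear pair at Z on AR]
3. ∠NRZ = 31°  [△NZR]
4. ∠ARN = 31°  [Z on ray RA]
5. ∠ANR = 96°  [△NAR]

∠ANR = 96°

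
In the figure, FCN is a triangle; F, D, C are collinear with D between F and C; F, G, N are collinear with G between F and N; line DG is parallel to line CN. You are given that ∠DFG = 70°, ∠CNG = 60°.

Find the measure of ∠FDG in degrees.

1. ∠CFN = 70°  [D on FC, G on FN]
2. ∠CNF = 60°  [G on ray NF]
3. ∠FCN = 50°  [△FCN]
4. ∠FDG = 50°  [DG∥CN, corresponding at D]

∠FDG = 50°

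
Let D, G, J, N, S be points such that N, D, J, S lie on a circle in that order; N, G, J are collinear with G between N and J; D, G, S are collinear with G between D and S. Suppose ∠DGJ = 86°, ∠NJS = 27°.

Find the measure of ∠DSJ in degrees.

∠DSJ = 59°

1. ∠NGS = 86°  [vertical angles at G]
2. ∠JGS = 94°  [linear pair at G on NJ]
3. ∠DSJ = 59°  [△JGS]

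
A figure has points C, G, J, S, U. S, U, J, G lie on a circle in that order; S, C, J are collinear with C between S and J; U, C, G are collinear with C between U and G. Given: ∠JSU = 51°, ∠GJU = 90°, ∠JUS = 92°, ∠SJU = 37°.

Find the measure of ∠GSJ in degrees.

1. ∠JGU = 51°  [same arc UJ]
2. ∠GUJ = 39°  [△UJG]
3. ∠GSJ = 39°  [same arc JG]

∠GSJ = 39°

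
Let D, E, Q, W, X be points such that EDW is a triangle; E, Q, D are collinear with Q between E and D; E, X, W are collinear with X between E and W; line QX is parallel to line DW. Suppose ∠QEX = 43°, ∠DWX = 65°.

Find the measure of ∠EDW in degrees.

∠EDW = 72°

1. ∠DEW = 43°  [Q on ED, X on EW]
2. ∠DWE = 65°  [X on ray WE]
3. ∠EDW = 72°  [△EDW]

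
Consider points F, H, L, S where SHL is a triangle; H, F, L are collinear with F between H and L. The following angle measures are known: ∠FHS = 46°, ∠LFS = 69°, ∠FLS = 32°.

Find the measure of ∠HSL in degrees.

1. ∠LHS = 46°  [F on ray HL]
2. ∠HLS = 32°  [F on ray LH]
3. ∠HSL = 102°  [△SHL]

∠HSL = 102°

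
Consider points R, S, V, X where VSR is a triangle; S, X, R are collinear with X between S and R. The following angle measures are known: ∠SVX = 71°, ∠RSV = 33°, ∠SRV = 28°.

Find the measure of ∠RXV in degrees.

1. ∠VSX = 33°  [X on ray SR]
2. ∠SXV = 76°  [△VSX]
3. ∠RXV = 104°  [linear pair at X on SR]

∠RXV = 104°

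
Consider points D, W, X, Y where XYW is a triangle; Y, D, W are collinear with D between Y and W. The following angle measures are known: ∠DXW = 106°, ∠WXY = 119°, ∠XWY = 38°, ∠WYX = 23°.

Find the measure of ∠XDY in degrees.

∠XDY = 144°

1. ∠DWX = 38°  [D on ray WY]
2. ∠WDX = 36°  [△XDW]
3. ∠XDY = 144°  [linear pair at D on YW]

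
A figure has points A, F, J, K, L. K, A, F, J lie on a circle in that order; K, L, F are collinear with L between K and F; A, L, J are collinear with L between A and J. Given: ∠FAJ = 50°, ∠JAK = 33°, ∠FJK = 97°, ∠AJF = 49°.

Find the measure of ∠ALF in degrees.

1. ∠FAK = 83°  [cyclic KAFJ, opposite ∠A+∠J]
2. ∠AKF = 49°  [same arc AF]
3. ∠AFK = 48°  [△KAF]
4. ∠ALF = 82°  [△ALF]

∠ALF = 82°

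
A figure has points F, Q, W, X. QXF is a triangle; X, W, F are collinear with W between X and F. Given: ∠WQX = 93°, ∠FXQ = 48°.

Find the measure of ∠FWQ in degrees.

∠FWQ = 141°

1. ∠QXW = 48°  [W on ray XF]
2. ∠QWX = 39°  [△QXW]
3. ∠FWQ = 141°  [linear pair at W on XF]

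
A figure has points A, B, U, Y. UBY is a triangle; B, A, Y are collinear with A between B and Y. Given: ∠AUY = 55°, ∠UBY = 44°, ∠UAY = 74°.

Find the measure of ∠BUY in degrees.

1. ∠AYU = 51°  [△UAY]
2. ∠BYU = 51°  [A on ray YB]
3. ∠BUY = 85°  [△UBY]

∠BUY = 85°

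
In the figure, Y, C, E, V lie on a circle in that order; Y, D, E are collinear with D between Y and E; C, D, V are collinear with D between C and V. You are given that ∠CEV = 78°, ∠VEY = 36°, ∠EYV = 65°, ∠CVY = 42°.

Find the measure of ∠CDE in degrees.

1. ∠ECV = 65°  [same arc EV]
2. ∠CEY = 42°  [same arc YC]
3. ∠CDE = 73°  [△CDE]

∠CDE = 73°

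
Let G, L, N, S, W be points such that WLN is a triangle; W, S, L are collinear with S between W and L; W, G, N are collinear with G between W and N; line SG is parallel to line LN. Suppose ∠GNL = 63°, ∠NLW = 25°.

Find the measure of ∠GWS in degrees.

∠GWS = 92°

1. ∠LNW = 63°  [G on ray NW]
2. ∠LWN = 92°  [△WLN]
3. ∠GWS = 92°  [S on WL, G on WN]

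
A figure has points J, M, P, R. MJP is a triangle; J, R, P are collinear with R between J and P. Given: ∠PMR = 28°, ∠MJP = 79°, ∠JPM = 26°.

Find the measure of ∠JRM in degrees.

1. ∠MPR = 26°  [R on ray PJ]
2. ∠MRP = 126°  [△MRP]
3. ∠JRM = 54°  [linear pair at R on JP]

∠JRM = 54°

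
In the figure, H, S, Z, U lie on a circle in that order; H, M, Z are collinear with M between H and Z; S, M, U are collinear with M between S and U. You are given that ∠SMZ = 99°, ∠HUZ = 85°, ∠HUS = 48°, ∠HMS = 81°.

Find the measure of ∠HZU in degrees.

1. ∠HMU = 99°  [vertical angles at M]
2. ∠UHZ = 33°  [△HMU]
3. ∠HZU = 62°  [△HZU]

∠HZU = 62°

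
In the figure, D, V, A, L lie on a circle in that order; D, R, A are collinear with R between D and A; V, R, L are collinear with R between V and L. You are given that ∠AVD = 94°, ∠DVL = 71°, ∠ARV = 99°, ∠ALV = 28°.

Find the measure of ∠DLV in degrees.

1. ∠ALD = 86°  [cyclic DVAL, opposite ∠V+∠L]
2. ∠DAL = 71°  [same arc DL]
3. ∠DRL = 99°  [vertical angles at R]
4. ∠ADL = 23°  [△DAL]
5. ∠DLV = 58°  [△DRL]

∠DLV = 58°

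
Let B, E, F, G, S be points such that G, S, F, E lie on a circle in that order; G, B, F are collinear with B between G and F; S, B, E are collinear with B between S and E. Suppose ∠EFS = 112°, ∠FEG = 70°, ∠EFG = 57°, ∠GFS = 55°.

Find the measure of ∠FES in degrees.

∠FES = 15°

1. ∠FSG = 110°  [cyclic GSFE, opposite ∠S+∠E]
2. ∠FGS = 15°  [△GSF]
3. ∠FES = 15°  [same arc SF]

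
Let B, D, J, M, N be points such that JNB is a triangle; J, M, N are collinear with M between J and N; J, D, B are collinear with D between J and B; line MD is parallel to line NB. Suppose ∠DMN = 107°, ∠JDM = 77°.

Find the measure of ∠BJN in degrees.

1. ∠DMJ = 73°  [linear pair at M on JN]
2. ∠DJM = 30°  [△JMD]
3. ∠BJN = 30°  [M on JN, D on JB]

∠BJN = 30°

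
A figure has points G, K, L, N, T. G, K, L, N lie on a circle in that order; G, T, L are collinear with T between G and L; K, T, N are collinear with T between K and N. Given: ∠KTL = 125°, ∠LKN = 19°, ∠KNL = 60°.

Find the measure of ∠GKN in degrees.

1. ∠GTK = 55°  [linear pair at T on GL]
2. ∠KGL = 60°  [same arc KL]
3. ∠GKN = 65°  [△GTK]

∠GKN = 65°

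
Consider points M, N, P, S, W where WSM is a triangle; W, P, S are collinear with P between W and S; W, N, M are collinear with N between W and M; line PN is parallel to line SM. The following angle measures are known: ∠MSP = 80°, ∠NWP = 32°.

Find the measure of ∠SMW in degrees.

1. ∠MSW = 80°  [P on ray SW]
2. ∠MWS = 32°  [P on WS, N on WM]
3. ∠SMW = 68°  [△WSM]

∠SMW = 68°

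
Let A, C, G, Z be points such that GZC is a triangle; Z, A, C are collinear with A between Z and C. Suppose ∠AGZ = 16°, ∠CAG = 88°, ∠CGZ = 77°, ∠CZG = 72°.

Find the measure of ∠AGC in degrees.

∠AGC = 61°

1. ∠GCZ = 31°  [△GZC]
2. ∠ACG = 31°  [A on ray CZ]
3. ∠AGC = 61°  [△GAC]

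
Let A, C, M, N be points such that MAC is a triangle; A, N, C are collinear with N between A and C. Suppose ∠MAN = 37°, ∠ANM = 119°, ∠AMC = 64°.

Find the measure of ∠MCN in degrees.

∠MCN = 79°

1. ∠CAM = 37°  [N on ray AC]
2. ∠ACM = 79°  [△MAC]
3. ∠MCN = 79°  [N on ray CA]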